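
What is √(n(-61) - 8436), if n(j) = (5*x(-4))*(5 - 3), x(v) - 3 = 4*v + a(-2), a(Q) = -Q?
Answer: I*√8546 ≈ 92.445*I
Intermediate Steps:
x(v) = 5 + 4*v (x(v) = 3 + (4*v - 1*(-2)) = 3 + (4*v + 2) = 3 + (2 + 4*v) = 5 + 4*v)
n(j) = -110 (n(j) = (5*(5 + 4*(-4)))*(5 - 3) = (5*(5 - 16))*2 = (5*(-11))*2 = -55*2 = -110)
√(n(-61) - 8436) = √(-110 - 8436) = √(-8546) = I*√8546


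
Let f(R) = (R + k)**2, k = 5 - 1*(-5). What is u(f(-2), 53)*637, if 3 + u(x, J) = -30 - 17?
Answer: -31850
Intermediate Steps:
k = 10 (k = 5 + 5 = 10)
f(R) = (10 + R)**2 (f(R) = (R + 10)**2 = (10 + R)**2)
u(x, J) = -50 (u(x, J) = -3 + (-30 - 17) = -3 - 47 = -50)
u(f(-2), 53)*637 = -50*637 = -31850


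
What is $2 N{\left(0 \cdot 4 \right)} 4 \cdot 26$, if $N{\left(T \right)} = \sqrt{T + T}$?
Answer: $0$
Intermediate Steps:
$N{\left(T \right)} = \sqrt{2} \sqrt{T}$ ($N{\left(T \right)} = \sqrt{2 T} = \sqrt{2} \sqrt{T}$)
$2 N{\left(0 \cdot 4 \right)} 4 \cdot 26 = 2 \sqrt{2} \sqrt{0 \cdot 4} \cdot 4 \cdot 26 = 2 \sqrt{2} \sqrt{0} \cdot 4 \cdot 26 = 2 \sqrt{2} \cdot 0 \cdot 4 \cdot 26 = 2 \cdot 0 \cdot 4 \cdot 26 = 0 \cdot 4 \cdot 26 = 0 \cdot 26 = 0$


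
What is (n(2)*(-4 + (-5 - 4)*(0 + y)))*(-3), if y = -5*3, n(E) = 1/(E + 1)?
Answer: -131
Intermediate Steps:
n(E) = 1/(1 + E)
y = -15
(n(2)*(-4 + (-5 - 4)*(0 + y)))*(-3) = ((-4 + (-5 - 4)*(0 - 15))/(1 + 2))*(-3) = ((-4 - 9*(-15))/3)*(-3) = ((-4 + 135)/3)*(-3) = ((1/3)*131)*(-3) = (131/3)*(-3) = -131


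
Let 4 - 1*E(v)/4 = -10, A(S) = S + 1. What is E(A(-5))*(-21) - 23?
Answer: -1199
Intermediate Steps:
A(S) = 1 + S
E(v) = 56 (E(v) = 16 - 4*(-10) = 16 + 40 = 56)
E(A(-5))*(-21) - 23 = 56*(-21) - 23 = -1176 - 23 = -1199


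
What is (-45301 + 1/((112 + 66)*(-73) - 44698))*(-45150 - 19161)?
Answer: 168077138898123/57692 ≈ 2.9134e+9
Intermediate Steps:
(-45301 + 1/((112 + 66)*(-73) - 44698))*(-45150 - 19161) = (-45301 + 1/(178*(-73) - 44698))*(-64311) = (-45301 + 1/(-12994 - 44698))*(-64311) = (-45301 + 1/(-57692))*(-64311) = (-45301 - 1/57692)*(-64311) = -2613505293/57692*(-64311) = 168077138898123/57692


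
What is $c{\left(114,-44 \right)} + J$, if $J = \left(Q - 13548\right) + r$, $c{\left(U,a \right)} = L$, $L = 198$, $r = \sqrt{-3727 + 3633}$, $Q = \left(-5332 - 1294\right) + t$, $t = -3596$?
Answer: $-23572 + i \sqrt{94} \approx -23572.0 + 9.6954 i$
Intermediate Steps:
$Q = -10222$ ($Q = \left(-5332 - 1294\right) - 3596 = -6626 - 3596 = -10222$)
$r = i \sqrt{94}$ ($r = \sqrt{-94} = i \sqrt{94} \approx 9.6954 i$)
$c{\left(U,a \right)} = 198$
$J = -23770 + i \sqrt{94}$ ($J = \left(-10222 - 13548\right) + i \sqrt{94} = -23770 + i \sqrt{94} \approx -23770.0 + 9.6954 i$)
$c{\left(114,-44 \right)} + J = 198 - \left(23770 - i \sqrt{94}\right) = -23572 + i \sqrt{94}$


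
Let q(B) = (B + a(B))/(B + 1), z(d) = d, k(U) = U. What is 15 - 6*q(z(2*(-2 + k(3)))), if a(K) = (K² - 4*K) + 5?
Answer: 9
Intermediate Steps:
a(K) = 5 + K² - 4*K
q(B) = (5 + B² - 3*B)/(1 + B) (q(B) = (B + (5 + B² - 4*B))/(B + 1) = (5 + B² - 3*B)/(1 + B))
15 - 6*q(z(2*(-2 + k(3)))) = 15 - 6*(5 + (2*(-2 + 3))² - 6*(-2 + 3))/(1 + 2*(-2 + 3)) = 15 - 6*(5 + (2*1)² - 6)/(1 + 2*1) = 15 - 6*(5 + 2² - 3*2)/(1 + 2) = 15 - 6*(5 + 4 - 6)/3 = 15 - 2*3 = 15 - 6*1 = 15 - 6 = 9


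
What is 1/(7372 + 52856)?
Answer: 1/60228 ≈ 1.6604e-5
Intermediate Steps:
1/(7372 + 52856) = 1/60228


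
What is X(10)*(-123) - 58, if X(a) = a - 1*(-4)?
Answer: -1780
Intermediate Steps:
X(a) = 4 + a (X(a) = a + 4 = 4 + a)
X(10)*(-123) - 58 = (4 + 10)*(-123) - 58 = 14*(-123) - 58 = -1722 - 58 = -1780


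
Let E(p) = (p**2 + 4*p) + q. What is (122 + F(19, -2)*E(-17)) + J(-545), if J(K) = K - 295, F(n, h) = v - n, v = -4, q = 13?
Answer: -6100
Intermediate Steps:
F(n, h) = -4 - n
J(K) = -295 + K
E(p) = 13 + p**2 + 4*p (E(p) = (p**2 + 4*p) + 13 = 13 + p**2 + 4*p)
(122 + F(19, -2)*E(-17)) + J(-545) = (122 + (-4 - 1*19)*(13 + (-17)**2 + 4*(-17))) + (-295 - 545) = (122 + (-4 - 19)*(13 + 289 - 68)) - 840 = (122 - 23*234) - 840 = (122 - 5382) - 840 = -5260 - 840 = -6100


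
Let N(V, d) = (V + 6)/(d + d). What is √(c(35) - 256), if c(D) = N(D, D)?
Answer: I*√1251530/70 ≈ 15.982*I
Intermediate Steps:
N(V, d) = (6 + V)/(2*d) (N(V, d) = (6 + V)/((2*d)) = (6 + V)*(1/(2*d)) = (6 + V)/(2*d))
c(D) = (6 + D)/(2*D)
√(c(35) - 256) = √((½)*(6 + 35)/35 - 256) = √((½)*(1/35)*41 - 256) = √(41/70 - 256) = √(-17879/70) = I*√1251530/70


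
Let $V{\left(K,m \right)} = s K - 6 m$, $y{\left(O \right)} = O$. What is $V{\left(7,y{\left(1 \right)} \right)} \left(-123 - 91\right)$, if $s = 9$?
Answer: $-12198$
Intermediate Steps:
$V{\left(K,m \right)} = - 6 m + 9 K$ ($V{\left(K,m \right)} = 9 K - 6 m = - 6 m + 9 K$)
$V{\left(7,y{\left(1 \right)} \right)} \left(-123 - 91\right) = \left(\left(-6\right) 1 + 9 \cdot 7\right) \left(-123 - 91\right) = \left(-6 + 63\right) \left(-214\right) = 57 \left(-214\right) = -12198$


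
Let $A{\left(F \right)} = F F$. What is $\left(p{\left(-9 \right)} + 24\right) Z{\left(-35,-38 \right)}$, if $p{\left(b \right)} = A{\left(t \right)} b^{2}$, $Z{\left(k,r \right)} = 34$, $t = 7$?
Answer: $135762$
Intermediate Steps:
$A{\left(F \right)} = F^{2}$
$p{\left(b \right)} = 49 b^{2}$ ($p{\left(b \right)} = 7^{2} b^{2} = 49 b^{2}$)
$\left(p{\left(-9 \right)} + 24\right) Z{\left(-35,-38 \right)} = \left(49 \left(-9\right)^{2} + 24\right) 34 = \left(49 \cdot 81 + 24\right) 34 = \left(3969 + 24\right) 34 = 3993 \cdot 34 = 135762$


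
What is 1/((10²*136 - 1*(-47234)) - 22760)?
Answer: 1/38074 ≈ 2.6265e-5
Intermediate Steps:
1/((10²*136 - 1*(-47234)) - 22760) = 1/((100*136 + 47234) - 22760) = 1/((13600 + 47234) - 22760) = 1/(60834 - 22760) = 1/38074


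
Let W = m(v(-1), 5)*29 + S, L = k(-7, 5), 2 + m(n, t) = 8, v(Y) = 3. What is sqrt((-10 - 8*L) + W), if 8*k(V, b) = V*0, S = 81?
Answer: 7*sqrt(5) ≈ 15.652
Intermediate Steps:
k(V, b) = 0 (k(V, b) = (V*0)/8 = (1/8)*0 = 0)
m(n, t) = 6 (m(n, t) = -2 + 8 = 6)
L = 0
W = 255 (W = 6*29 + 81 = 174 + 81 = 255)
sqrt((-10 - 8*L) + W) = sqrt((-10 - 8*0) + 255) = sqrt((-10 + 0) + 255) = sqrt(-10 + 255) = sqrt(245) = 7*sqrt(5)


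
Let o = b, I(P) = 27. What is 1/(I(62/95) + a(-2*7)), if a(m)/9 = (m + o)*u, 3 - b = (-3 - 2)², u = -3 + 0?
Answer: 1/999 ≈ 0.0010010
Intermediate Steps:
u = -3
b = -22 (b = 3 - (-3 - 2)² = 3 - 1*(-5)² = 3 - 1*25 = 3 - 25 = -22)
o = -22
a(m) = 594 - 27*m (a(m) = 9*((m - 22)*(-3)) = 9*((-22 + m)*(-3)) = 9*(66 - 3*m) = 594 - 27*m)
1/(I(62/95) + a(-2*7)) = 1/(27 + (594 - (-54)*7)) = 1/(27 + (594 - 27*(-14))) = 1/(27 + (594 + 378)) = 1/(27 + 972) = 1/999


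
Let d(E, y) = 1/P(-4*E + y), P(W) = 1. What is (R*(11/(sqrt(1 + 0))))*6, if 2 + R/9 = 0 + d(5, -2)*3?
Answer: 594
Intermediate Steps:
d(E, y) = 1 (d(E, y) = 1/1 = 1)
R = 9 (R = -18 + 9*(0 + 1*3) = -18 + 9*(0 + 3) = -18 + 9*3 = -18 + 27 = 9)
(R*(11/(sqrt(1 + 0))))*6 = (9*(11/(sqrt(1 + 0))))*6 = (9*(11/(sqrt(1))))*6 = (9*(11/1))*6 = (9*(11*1))*6 = (9*11)*6 = 99*6 = 594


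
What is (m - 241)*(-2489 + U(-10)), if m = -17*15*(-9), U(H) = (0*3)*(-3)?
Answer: -5112406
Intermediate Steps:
U(H) = 0 (U(H) = 0*(-3) = 0)
m = 2295 (m = -255*(-9) = 2295)
(m - 241)*(-2489 + U(-10)) = (2295 - 241)*(-2489 + 0) = 2054*(-2489) = -5112406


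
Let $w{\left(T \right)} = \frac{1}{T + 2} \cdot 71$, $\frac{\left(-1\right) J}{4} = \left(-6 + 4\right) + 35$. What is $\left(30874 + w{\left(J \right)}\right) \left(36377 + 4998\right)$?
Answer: $\frac{33212117975}{26} \approx 1.2774 \cdot 10^{9}$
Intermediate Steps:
$J = -132$ ($J = - 4 \left(\left(-6 + 4\right) + 35\right) = - 4 \left(-2 + 35\right) = \left(-4\right) 33 = -132$)
$w{\left(T \right)} = \frac{71}{2 + T}$ ($w{\left(T \right)} = \frac{1}{2 + T} 71 = \frac{71}{2 + T}$)
$\left(30874 + w{\left(J \right)}\right) \left(36377 + 4998\right) = \left(30874 + \frac{71}{2 - 132}\right) \left(36377 + 4998\right) = \left(30874 + \frac{71}{-130}\right) 41375 = \left(30874 + 71 \left(- \frac{1}{130}\right)\right) 41375 = \left(30874 - \frac{71}{130}\right) 41375 = \frac{4013549}{130} \cdot 41375 = \frac{33212117975}{26}$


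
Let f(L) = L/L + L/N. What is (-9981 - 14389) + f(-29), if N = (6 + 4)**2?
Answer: -2436929/100 ≈ -24369.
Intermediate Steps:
N = 100 (N = 10**2 = 100)
f(L) = 1 + L/100 (f(L) = L/L + L/100 = 1 + L*(1/100) = 1 + L/100)
(-9981 - 14389) + f(-29) = (-9981 - 14389) + (1 + (1/100)*(-29)) = -24370 + (1 - 29/100) = -24370 + 71/100 = -2436929/100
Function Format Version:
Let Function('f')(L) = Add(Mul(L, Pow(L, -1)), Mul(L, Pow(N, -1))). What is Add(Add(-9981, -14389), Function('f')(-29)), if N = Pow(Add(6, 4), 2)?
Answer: Rational(-2436929, 100) ≈ -24369.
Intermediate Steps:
N = 100 (N = Pow(10, 2) = 100)
Function('f')(L) = Add(1, Mul(Rational(1, 100), L)) (Function('f')(L) = Add(Mul(L, Pow(L, -1)), Mul(L, Pow(100, -1))) = Add(1, Mul(L, Rational(1, 100))) = Add(1, Mul(Rational(1, 100), L)))
Add(Add(-9981, -14389), Function('f')(-29)) = Add(Add(-9981, -14389), Add(1, Mul(Rational(1, 100), -29))) = Add(-24370, Add(1, Rational(-29, 100))) = Add(-24370, Rational(71, 100)) = Rational(-2436929, 100)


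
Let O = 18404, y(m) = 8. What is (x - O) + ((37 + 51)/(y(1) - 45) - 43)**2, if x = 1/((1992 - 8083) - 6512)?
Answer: -282005170474/17253507 ≈ -16345.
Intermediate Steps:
x = -1/12603 (x = 1/(-6091 - 6512) = 1/(-12603) = -1/12603 ≈ -7.9346e-5)
(x - O) + ((37 + 51)/(y(1) - 45) - 43)**2 = (-1/12603 - 1*18404) + ((37 + 51)/(8 - 45) - 43)**2 = (-1/12603 - 18404) + (88/(-37) - 43)**2 = -231945613/12603 + (88*(-1/37) - 43)**2 = -231945613/12603 + (-88/37 - 43)**2 = -231945613/12603 + (-1679/37)**2 = -231945613/12603 + 2819041/1369 = -282005170474/17253507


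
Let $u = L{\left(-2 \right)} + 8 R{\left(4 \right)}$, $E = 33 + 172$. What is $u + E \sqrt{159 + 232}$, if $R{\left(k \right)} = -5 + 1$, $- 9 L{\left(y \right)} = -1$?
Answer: $- \frac{287}{9} + 205 \sqrt{391} \approx 4021.7$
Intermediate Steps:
$L{\left(y \right)} = \frac{1}{9}$ ($L{\left(y \right)} = \left(- \frac{1}{9}\right) \left(-1\right) = \frac{1}{9}$)
$E = 205$
$R{\left(k \right)} = -4$
$u = - \frac{287}{9}$ ($u = \frac{1}{9} + 8 \left(-4\right) = \frac{1}{9} - 32 = - \frac{287}{9} \approx -31.889$)
$u + E \sqrt{159 + 232} = - \frac{287}{9} + 205 \sqrt{159 + 232} = - \frac{287}{9} + 205 \sqrt{391}$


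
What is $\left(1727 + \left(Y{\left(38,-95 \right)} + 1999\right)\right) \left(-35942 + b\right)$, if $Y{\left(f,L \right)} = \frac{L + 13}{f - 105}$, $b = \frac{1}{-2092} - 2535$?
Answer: $- \frac{5025313734435}{35041} \approx -1.4341 \cdot 10^{8}$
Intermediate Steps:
$b = - \frac{5303221}{2092}$ ($b = - \frac{1}{2092} - 2535 = - \frac{5303221}{2092} \approx -2535.0$)
$Y{\left(f,L \right)} = \frac{13 + L}{-105 + f}$
$\left(1727 + \left(Y{\left(38,-95 \right)} + 1999\right)\right) \left(-35942 + b\right) = \left(1727 + \left(\frac{13 - 95}{-105 + 38} + 1999\right)\right) \left(-35942 - \frac{5303221}{2092}\right) = \left(1727 + \left(\frac{1}{-67} \left(-82\right) + 1999\right)\right) \left(- \frac{80493885}{2092}\right) = \left(1727 + \left(\left(- \frac{1}{67}\right) \left(-82\right) + 1999\right)\right) \left(- \frac{80493885}{2092}\right) = \left(1727 + \left(\frac{82}{67} + 1999\right)\right) \left(- \frac{80493885}{2092}\right) = \left(1727 + \frac{134015}{67}\right) \left(- \frac{80493885}{2092}\right) = \frac{249724}{67} \left(- \frac{80493885}{2092}\right) = - \frac{5025313734435}{35041}$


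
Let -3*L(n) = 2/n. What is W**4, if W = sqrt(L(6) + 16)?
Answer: 20449/81 ≈ 252.46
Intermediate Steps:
L(n) = -2/(3*n)
W = sqrt(143)/3 (W = sqrt(-2/3/6 + 16) = sqrt(-2/3*1/6 + 16) = sqrt(-1/9 + 16) = sqrt(143/9) = sqrt(143)/3 ≈ 3.9861)
W**4 = (sqrt(143)/3)**4 = 20449/81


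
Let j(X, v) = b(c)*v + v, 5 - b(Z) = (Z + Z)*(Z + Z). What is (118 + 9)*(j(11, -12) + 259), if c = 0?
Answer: 23749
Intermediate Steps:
b(Z) = 5 - 4*Z² (b(Z) = 5 - (Z + Z)*(Z + Z) = 5 - 2*Z*2*Z = 5 - 4*Z²)
j(X, v) = 6*v (j(X, v) = (5 - 4*0²)*v + v = (5 - 4*0)*v + v = (5 + 0)*v + v = 5*v + v = 6*v)
(118 + 9)*(j(11, -12) + 259) = (118 + 9)*(6*(-12) + 259) = 127*(-72 + 259) = 127*187 = 23749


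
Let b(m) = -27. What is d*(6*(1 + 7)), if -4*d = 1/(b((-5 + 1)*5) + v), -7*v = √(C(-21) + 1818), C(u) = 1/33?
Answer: 261954/559399 - 546*√11715/559399 ≈ 0.36263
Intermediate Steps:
C(u) = 1/33
v = -13*√11715/231 (v = -√(1/33 + 1818)/7 = -13*√11715/231 ≈ -6.0912)
d = -1/(4*(-27 - 13*√11715/231)) ≈ 0.0075549
d*(6*(1 + 7)) = (43659/4475192 - 91*√11715/4475192)*(6*(1 + 7)) = (43659/4475192 - 91*√11715/4475192)*(6*8) = (43659/4475192 - 91*√11715/4475192)*48 = 261954/559399 - 546*√11715/559399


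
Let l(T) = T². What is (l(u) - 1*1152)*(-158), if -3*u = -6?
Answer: 181384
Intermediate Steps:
u = 2 (u = -⅓*(-6) = 2)
(l(u) - 1*1152)*(-158) = (2² - 1*1152)*(-158) = (4 - 1152)*(-158) = -1148*(-158) = 181384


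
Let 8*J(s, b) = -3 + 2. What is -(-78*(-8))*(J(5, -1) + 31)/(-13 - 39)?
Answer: 741/2 ≈ 370.50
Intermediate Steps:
J(s, b) = -1/8 (J(s, b) = (-3 + 2)/8 = (1/8)*(-1) = -1/8)
-(-78*(-8))*(J(5, -1) + 31)/(-13 - 39) = -(-78*(-8))*(-1/8 + 31)/(-13 - 39) = -624*(247/8)/(-52) = -624*(247/8)*(-1/52) = -624*(-19)/32 = -1*(-741/2) = 741/2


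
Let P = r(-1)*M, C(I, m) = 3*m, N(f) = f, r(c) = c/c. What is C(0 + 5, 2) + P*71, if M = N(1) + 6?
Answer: 503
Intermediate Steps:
r(c) = 1
M = 7 (M = 1 + 6 = 7)
P = 7 (P = 1*7 = 7)
C(0 + 5, 2) + P*71 = 3*2 + 7*71 = 6 + 497 = 503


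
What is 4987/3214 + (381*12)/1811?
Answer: 23725865/5820554 ≈ 4.0762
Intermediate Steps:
4987/3214 + (381*12)/1811 = 4987*(1/3214) + 4572*(1/1811) = 4987/3214 + 4572/1811 = 23725865/5820554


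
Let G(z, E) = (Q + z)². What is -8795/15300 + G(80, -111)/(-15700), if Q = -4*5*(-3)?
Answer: -875923/480420 ≈ -1.8232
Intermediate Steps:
Q = 60 (Q = -20*(-3) = 60)
G(z, E) = (60 + z)²
-8795/15300 + G(80, -111)/(-15700) = -8795/15300 + (60 + 80)²/(-15700) = -8795*1/15300 + 140²*(-1/15700) = -1759/3060 + 19600*(-1/15700) = -1759/3060 - 196/157 = -875923/480420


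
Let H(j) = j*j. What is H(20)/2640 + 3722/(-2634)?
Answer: -6092/4829 ≈ -1.2615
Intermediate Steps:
H(j) = j²
H(20)/2640 + 3722/(-2634) = 20²/2640 + 3722/(-2634) = 400*(1/2640) + 3722*(-1/2634) = 5/33 - 1861/1317 = -6092/4829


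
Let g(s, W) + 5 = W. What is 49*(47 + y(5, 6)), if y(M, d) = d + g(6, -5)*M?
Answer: 147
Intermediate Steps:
g(s, W) = -5 + W
y(M, d) = d - 10*M (y(M, d) = d + (-5 - 5)*M = d - 10*M)
49*(47 + y(5, 6)) = 49*(47 + (6 - 10*5)) = 49*(47 + (6 - 50)) = 49*(47 - 44) = 49*3 = 147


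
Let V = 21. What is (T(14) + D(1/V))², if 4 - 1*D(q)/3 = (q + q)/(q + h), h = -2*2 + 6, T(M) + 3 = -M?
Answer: 48841/1849 ≈ 26.415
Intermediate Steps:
T(M) = -3 - M
h = 2 (h = -4 + 6 = 2)
D(q) = 12 - 6*q/(2 + q) (D(q) = 12 - 3*(q + q)/(q + 2) = 12 - 3*2*q/(2 + q) = 12 - 6*q/(2 + q))
(T(14) + D(1/V))² = ((-3 - 1*14) + 6*(4 + 1/21)/(2 + 1/21))² = ((-3 - 14) + 6*(4 + 1/21)/(2 + 1/21))² = (-17 + 6*(85/21)/(43/21))² = (-17 + 6*(21/43)*(85/21))² = (-17 + 510/43)² = (-221/43)² = 48841/1849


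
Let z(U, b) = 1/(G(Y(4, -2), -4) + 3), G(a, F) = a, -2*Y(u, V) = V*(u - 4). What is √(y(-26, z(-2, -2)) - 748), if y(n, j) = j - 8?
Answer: I*√6801/3 ≈ 27.489*I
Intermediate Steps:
Y(u, V) = -V*(-4 + u)/2 (Y(u, V) = -V*(u - 4)/2 = -V*(-4 + u)/2)
z(U, b) = ⅓ (z(U, b) = 1/((½)*(-2)*(4 - 1*4) + 3) = 1/((½)*(-2)*(4 - 4) + 3) = 1/((½)*(-2)*0 + 3) = 1/(0 + 3) = 1/3 = ⅓)
y(n, j) = -8 + j
√(y(-26, z(-2, -2)) - 748) = √((-8 + ⅓) - 748) = √(-23/3 - 748) = √(-2267/3) = I*√6801/3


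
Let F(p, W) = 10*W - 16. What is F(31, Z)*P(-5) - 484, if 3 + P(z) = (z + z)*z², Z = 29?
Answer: -69806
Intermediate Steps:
F(p, W) = -16 + 10*W
P(z) = -3 + 2*z³ (P(z) = -3 + (z + z)*z² = -3 + (2*z)*z² = -3 + 2*z³)
F(31, Z)*P(-5) - 484 = (-16 + 10*29)*(-3 + 2*(-5)³) - 484 = (-16 + 290)*(-3 + 2*(-125)) - 484 = 274*(-3 - 250) - 484 = 274*(-253) - 484 = -69322 - 484 = -69806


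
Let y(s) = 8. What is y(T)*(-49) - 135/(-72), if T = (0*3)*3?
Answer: -3121/8 ≈ -390.13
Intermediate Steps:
T = 0 (T = 0*3 = 0)
y(T)*(-49) - 135/(-72) = 8*(-49) - 135/(-72) = -392 - 135*(-1/72) = -392 + 15/8 = -3121/8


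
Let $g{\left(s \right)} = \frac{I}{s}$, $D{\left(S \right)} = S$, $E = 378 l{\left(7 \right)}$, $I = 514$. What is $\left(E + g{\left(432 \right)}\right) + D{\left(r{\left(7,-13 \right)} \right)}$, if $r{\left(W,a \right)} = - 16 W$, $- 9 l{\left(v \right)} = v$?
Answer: $- \frac{87439}{216} \approx -404.81$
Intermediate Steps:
$l{\left(v \right)} = - \frac{v}{9}$
$E = -294$ ($E = 378 \left(\left(- \frac{1}{9}\right) 7\right) = 378 \left(- \frac{7}{9}\right) = -294$)
$g{\left(s \right)} = \frac{514}{s}$
$\left(E + g{\left(432 \right)}\right) + D{\left(r{\left(7,-13 \right)} \right)} = \left(-294 + \frac{514}{432}\right) - 112 = \left(-294 + 514 \cdot \frac{1}{432}\right) - 112 = \left(-294 + \frac{257}{216}\right) - 112 = - \frac{63247}{216} - 112 = - \frac{87439}{216}$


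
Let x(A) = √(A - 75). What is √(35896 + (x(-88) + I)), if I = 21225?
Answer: √(57121 + I*√163) ≈ 239.0 + 0.027*I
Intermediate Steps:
x(A) = √(-75 + A)
√(35896 + (x(-88) + I)) = √(35896 + (√(-75 - 88) + 21225)) = √(35896 + (√(-163) + 21225)) = √(35896 + (I*√163 + 21225)) = √(35896 + (21225 + I*√163)) = √(57121 + I*√163)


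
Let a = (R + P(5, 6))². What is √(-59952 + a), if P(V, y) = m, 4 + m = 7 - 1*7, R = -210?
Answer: 2*I*√3539 ≈ 118.98*I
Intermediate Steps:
m = -4 (m = -4 + (7 - 1*7) = -4 + (7 - 7) = -4 + 0 = -4)
P(V, y) = -4
a = 45796 (a = (-210 - 4)² = (-214)² = 45796)
√(-59952 + a) = √(-59952 + 45796) = √(-14156) = 2*I*√3539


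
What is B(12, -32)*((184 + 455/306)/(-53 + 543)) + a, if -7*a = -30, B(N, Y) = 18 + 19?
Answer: 2742683/149940 ≈ 18.292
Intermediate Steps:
B(N, Y) = 37
a = 30/7 (a = -1/7*(-30) = 30/7 ≈ 4.2857)
B(12, -32)*((184 + 455/306)/(-53 + 543)) + a = 37*((184 + 455/306)/(-53 + 543)) + 30/7 = 37*((184 + 455*(1/306))/490) + 30/7 = 37*((184 + 455/306)*(1/490)) + 30/7 = 37*((56759/306)*(1/490)) + 30/7 = 37*(56759/149940) + 30/7 = 2100083/149940 + 30/7 = 2742683/149940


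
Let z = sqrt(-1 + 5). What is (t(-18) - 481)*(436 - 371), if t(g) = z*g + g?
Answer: -34775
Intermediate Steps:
z = 2 (z = sqrt(4) = 2)
t(g) = 3*g (t(g) = 2*g + g = 3*g)
(t(-18) - 481)*(436 - 371) = (3*(-18) - 481)*(436 - 371) = (-54 - 481)*65 = -535*65 = -34775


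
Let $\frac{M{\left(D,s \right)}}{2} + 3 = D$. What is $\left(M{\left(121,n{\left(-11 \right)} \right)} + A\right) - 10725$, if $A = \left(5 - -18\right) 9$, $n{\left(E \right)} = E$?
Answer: $-10282$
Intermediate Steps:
$M{\left(D,s \right)} = -6 + 2 D$
$A = 207$ ($A = \left(5 + 18\right) 9 = 23 \cdot 9 = 207$)
$\left(M{\left(121,n{\left(-11 \right)} \right)} + A\right) - 10725 = \left(\left(-6 + 2 \cdot 121\right) + 207\right) - 10725 = \left(\left(-6 + 242\right) + 207\right) - 10725 = \left(236 + 207\right) - 10725 = 443 - 10725 = -10282$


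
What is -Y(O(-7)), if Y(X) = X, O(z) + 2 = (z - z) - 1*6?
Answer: 8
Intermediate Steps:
O(z) = -8 (O(z) = -2 + ((z - z) - 1*6) = -2 + (0 - 6) = -2 - 6 = -8)
-Y(O(-7)) = -1*(-8) = 8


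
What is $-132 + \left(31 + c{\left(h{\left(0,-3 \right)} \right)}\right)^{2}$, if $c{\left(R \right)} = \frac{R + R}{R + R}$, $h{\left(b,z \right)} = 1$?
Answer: $892$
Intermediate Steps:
$c{\left(R \right)} = 1$ ($c{\left(R \right)} = \frac{2 R}{2 R} = 2 R \frac{1}{2 R} = 1$)
$-132 + \left(31 + c{\left(h{\left(0,-3 \right)} \right)}\right)^{2} = -132 + \left(31 + 1\right)^{2} = -132 + 32^{2} = -132 + 1024 = 892$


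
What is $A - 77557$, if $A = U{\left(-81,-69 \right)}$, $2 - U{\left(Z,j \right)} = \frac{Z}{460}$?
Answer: $- \frac{35675219}{460} \approx -77555.0$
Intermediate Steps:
$U{\left(Z,j \right)} = 2 - \frac{Z}{460}$
$A = \frac{1001}{460}$ ($A = 2 - - \frac{81}{460} = 2 + \frac{81}{460} = \frac{1001}{460} \approx 2.1761$)
$A - 77557 = \frac{1001}{460} - 77557 = - \frac{35675219}{460}$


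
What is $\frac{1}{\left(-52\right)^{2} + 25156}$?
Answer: $\frac{1}{27860} \approx 3.5894 \cdot 10^{-5}$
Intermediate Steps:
$\frac{1}{\left(-52\right)^{2} + 25156} = \frac{1}{2704 + 25156} = \frac{1}{27860}$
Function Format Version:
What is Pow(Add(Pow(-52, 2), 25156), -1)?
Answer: Rational(1, 27860) ≈ 3.5894e-5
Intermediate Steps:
Pow(Add(Pow(-52, 2), 25156), -1) = Pow(Add(2704, 25156), -1) = Pow(27860, -1) = Rational(1, 27860)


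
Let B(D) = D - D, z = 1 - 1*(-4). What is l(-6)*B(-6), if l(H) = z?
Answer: 0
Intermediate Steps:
z = 5 (z = 1 + 4 = 5)
B(D) = 0
l(H) = 5
l(-6)*B(-6) = 5*0 = 0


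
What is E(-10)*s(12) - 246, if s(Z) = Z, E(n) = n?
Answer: -366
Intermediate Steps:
E(-10)*s(12) - 246 = -10*12 - 246 = -120 - 246 = -366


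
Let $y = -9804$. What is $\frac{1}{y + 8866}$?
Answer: $- \frac{1}{938} \approx -0.0010661$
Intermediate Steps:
$\frac{1}{y + 8866} = \frac{1}{-9804 + 8866} = \frac{1}{-938} = - \frac{1}{938}$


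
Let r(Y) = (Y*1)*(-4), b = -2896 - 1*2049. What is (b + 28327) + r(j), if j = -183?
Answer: 24114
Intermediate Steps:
b = -4945 (b = -2896 - 2049 = -4945)
r(Y) = -4*Y (r(Y) = Y*(-4) = -4*Y)
(b + 28327) + r(j) = (-4945 + 28327) - 4*(-183) = 23382 + 732 = 24114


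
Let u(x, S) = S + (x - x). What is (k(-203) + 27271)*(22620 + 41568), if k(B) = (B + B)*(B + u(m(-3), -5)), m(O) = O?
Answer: 7171019172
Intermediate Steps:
u(x, S) = S (u(x, S) = S + 0 = S)
k(B) = 2*B*(-5 + B) (k(B) = (B + B)*(B - 5) = (2*B)*(-5 + B) = 2*B*(-5 + B))
(k(-203) + 27271)*(22620 + 41568) = (2*(-203)*(-5 - 203) + 27271)*(22620 + 41568) = (2*(-203)*(-208) + 27271)*64188 = (84448 + 27271)*64188 = 111719*64188 = 7171019172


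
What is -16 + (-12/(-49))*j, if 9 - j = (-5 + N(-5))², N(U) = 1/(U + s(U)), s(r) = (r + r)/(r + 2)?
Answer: -26308/1225 ≈ -21.476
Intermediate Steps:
s(r) = 2*r/(2 + r) (s(r) = (2*r)/(2 + r) = 2*r/(2 + r))
N(U) = 1/(U + 2*U/(2 + U))
j = -559/25 (j = 9 - (-5 + (2 - 5)/((-5)*(4 - 5)))² = 9 - (-5 - ⅕*(-3)/(-1))² = 9 - (-5 - ⅕*(-1)*(-3))² = 9 - (-5 - ⅗)² = 9 - (-28/5)² = 9 - 1*784/25 = 9 - 784/25 = -559/25 ≈ -22.360)
-16 + (-12/(-49))*j = -16 - 12/(-49)*(-559/25) = -16 - 12*(-1/49)*(-559/25) = -16 + (12/49)*(-559/25) = -16 - 6708/1225 = -26308/1225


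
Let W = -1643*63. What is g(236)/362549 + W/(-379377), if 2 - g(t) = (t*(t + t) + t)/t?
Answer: 4149821986/15282527997 ≈ 0.27154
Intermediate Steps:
W = -103509
g(t) = 2 - (t + 2*t²)/t (g(t) = 2 - (t*(t + t) + t)/t = 2 - (t*(2*t) + t)/t = 2 - (2*t² + t)/t = 2 - (t + 2*t²)/t)
g(236)/362549 + W/(-379377) = (1 - 2*236)/362549 - 103509/(-379377) = (1 - 472)*(1/362549) - 103509*(-1/379377) = -471*1/362549 + 11501/42153 = -471/362549 + 11501/42153 = 4149821986/15282527997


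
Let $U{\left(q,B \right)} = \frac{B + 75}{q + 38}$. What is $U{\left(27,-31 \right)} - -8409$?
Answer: $\frac{546629}{65} \approx 8409.7$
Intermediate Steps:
$U{\left(q,B \right)} = \frac{75 + B}{38 + q}$
$U{\left(27,-31 \right)} - -8409 = \frac{75 - 31}{38 + 27} - -8409 = \frac{1}{65} \cdot 44 + 8409 = \frac{44}{65} + 8409 = \frac{546629}{65}$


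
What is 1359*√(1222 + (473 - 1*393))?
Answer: 1359*√1302 ≈ 49037.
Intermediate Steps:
1359*√(1222 + (473 - 1*393)) = 1359*√(1222 + (473 - 393)) = 1359*√(1222 + 80) = 1359*√1302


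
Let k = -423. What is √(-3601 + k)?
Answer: 2*I*√1006 ≈ 63.435*I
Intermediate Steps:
√(-3601 + k) = √(-3601 - 423) = √(-4024) = 2*I*√1006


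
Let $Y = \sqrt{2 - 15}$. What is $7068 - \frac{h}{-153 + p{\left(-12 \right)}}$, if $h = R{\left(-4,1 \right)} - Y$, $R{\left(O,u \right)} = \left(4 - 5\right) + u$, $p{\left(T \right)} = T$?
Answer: $7068 - \frac{i \sqrt{13}}{165} \approx 7068.0 - 0.021852 i$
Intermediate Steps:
$Y = i \sqrt{13}$ ($Y = \sqrt{-13} = i \sqrt{13} \approx 3.6056 i$)
$R{\left(O,u \right)} = -1 + u$
$h = - i \sqrt{13}$ ($h = \left(-1 + 1\right) - i \sqrt{13} = 0 - i \sqrt{13} = - i \sqrt{13} \approx - 3.6056 i$)
$7068 - \frac{h}{-153 + p{\left(-12 \right)}} = 7068 - \frac{\left(-1\right) i \sqrt{13}}{-153 - 12} = 7068 - \frac{\left(-1\right) i \sqrt{13}}{-165} = 7068 - - i \sqrt{13} \left(- \frac{1}{165}\right) = 7068 - \frac{i \sqrt{13}}{165}$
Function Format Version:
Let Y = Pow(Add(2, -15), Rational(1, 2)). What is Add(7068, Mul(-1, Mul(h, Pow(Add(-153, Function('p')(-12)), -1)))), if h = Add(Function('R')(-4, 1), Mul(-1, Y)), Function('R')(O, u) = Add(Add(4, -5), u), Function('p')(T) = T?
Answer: Add(7068, Mul(Rational(-1, 165), I, Pow(13, Rational(1, 2)))) ≈ Add(7068.0, Mul(-0.021852, I))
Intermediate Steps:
Y = Mul(I, Pow(13, Rational(1, 2))) (Y = Pow(-13, Rational(1, 2)) = Mul(I, Pow(13, Rational(1, 2))) ≈ Mul(3.6056, I))
Function('R')(O, u) = Add(-1, u)
h = Mul(-1, I, Pow(13, Rational(1, 2))) (h = Add(Add(-1, 1), Mul(-1, Mul(I, Pow(13, Rational(1, 2))))) = Add(0, Mul(-1, I, Pow(13, Rational(1, 2)))) = Mul(-1, I, Pow(13, Rational(1, 2))) ≈ Mul(-3.6056, I))
Add(7068, Mul(-1, Mul(h, Pow(Add(-153, Function('p')(-12)), -1)))) = Add(7068, Mul(-1, Mul(Mul(-1, I, Pow(13, Rational(1, 2))), Pow(Add(-153, -12), -1)))) = Add(7068, Mul(-1, Mul(Mul(-1, I, Pow(13, Rational(1, 2))), Pow(-165, -1)))) = Add(7068, Mul(-1, Mul(Mul(-1, I, Pow(13, Rational(1, 2))), Rational(-1, 165)))) = Add(7068, Mul(-1, Mul(Rational(1, 165), I, Pow(13, Rational(1, 2))))) = Add(7068, Mul(Rational(-1, 165), I, Pow(13, Rational(1, 2))))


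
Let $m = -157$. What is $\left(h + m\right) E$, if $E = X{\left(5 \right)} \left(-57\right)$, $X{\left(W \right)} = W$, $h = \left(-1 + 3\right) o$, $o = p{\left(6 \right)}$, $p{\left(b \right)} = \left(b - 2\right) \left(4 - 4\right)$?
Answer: $44745$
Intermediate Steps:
$p{\left(b \right)} = 0$ ($p{\left(b \right)} = \left(-2 + b\right) 0 = 0$)
$o = 0$
$h = 0$ ($h = \left(-1 + 3\right) 0 = 2 \cdot 0 = 0$)
$E = -285$ ($E = 5 \left(-57\right) = -285$)
$\left(h + m\right) E = \left(0 - 157\right) \left(-285\right) = \left(-157\right) \left(-285\right) = 44745$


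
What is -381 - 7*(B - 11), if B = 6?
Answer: -346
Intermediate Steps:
-381 - 7*(B - 11) = -381 - 7*(6 - 11) = -381 - 7*(-5) = -381 + 35 = -346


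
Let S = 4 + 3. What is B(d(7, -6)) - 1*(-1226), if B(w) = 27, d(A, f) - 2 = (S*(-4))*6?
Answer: 1253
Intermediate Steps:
S = 7
d(A, f) = -166 (d(A, f) = 2 + (7*(-4))*6 = 2 - 28*6 = 2 - 168 = -166)
B(d(7, -6)) - 1*(-1226) = 27 - 1*(-1226) = 27 + 1226 = 1253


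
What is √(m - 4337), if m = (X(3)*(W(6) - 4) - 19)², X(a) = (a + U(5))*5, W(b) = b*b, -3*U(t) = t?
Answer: 2*√75214/3 ≈ 182.83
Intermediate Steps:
U(t) = -t/3
W(b) = b²
X(a) = -25/3 + 5*a (X(a) = (a - ⅓*5)*5 = (a - 5/3)*5 = (-5/3 + a)*5 = -25/3 + 5*a)
m = 339889/9 (m = ((-25/3 + 5*3)*(6² - 4) - 19)² = ((-25/3 + 15)*(36 - 4) - 19)² = ((20/3)*32 - 19)² = (640/3 - 19)² = (583/3)² = 339889/9 ≈ 37765.)
√(m - 4337) = √(339889/9 - 4337) = √(300856/9) = 2*√75214/3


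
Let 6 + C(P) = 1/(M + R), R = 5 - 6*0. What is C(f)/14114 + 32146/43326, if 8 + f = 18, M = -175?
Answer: 38543116817/51977768940 ≈ 0.74153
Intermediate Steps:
f = 10 (f = -8 + 18 = 10)
R = 5 (R = 5 + 0 = 5)
C(P) = -1021/170 (C(P) = -6 + 1/(-175 + 5) = -6 + 1/(-170) = -6 - 1/170 = -1021/170)
C(f)/14114 + 32146/43326 = -1021/170/14114 + 32146/43326 = -1021/170*1/14114 + 32146*(1/43326) = -1021/2399380 + 16073/21663 = 38543116817/51977768940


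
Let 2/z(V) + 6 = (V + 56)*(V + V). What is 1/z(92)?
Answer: 13613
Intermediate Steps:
z(V) = 2/(-6 + 2*V*(56 + V)) (z(V) = 2/(-6 + (V + 56)*(V + V)) = 2/(-6 + (56 + V)*(2*V)) = 2/(-6 + 2*V*(56 + V)))
1/z(92) = 1/(1/(-3 + 92² + 56*92)) = 1/(1/(-3 + 8464 + 5152)) = 1/(1/13613) = 13613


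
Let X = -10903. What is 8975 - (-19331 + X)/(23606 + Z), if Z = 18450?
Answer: 188741417/21028 ≈ 8975.7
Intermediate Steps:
8975 - (-19331 + X)/(23606 + Z) = 8975 - (-19331 - 10903)/(23606 + 18450) = 8975 - (-30234)/42056 = 8975 - 1*(-15117/21028) = 8975 + 15117/21028 = 188741417/21028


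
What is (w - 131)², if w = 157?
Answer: 676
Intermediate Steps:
(w - 131)² = (157 - 131)² = 26² = 676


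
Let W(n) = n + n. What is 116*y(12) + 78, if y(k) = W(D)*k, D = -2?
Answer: -5490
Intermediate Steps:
W(n) = 2*n
y(k) = -4*k (y(k) = (2*(-2))*k = -4*k)
116*y(12) + 78 = 116*(-4*12) + 78 = 116*(-48) + 78 = -5568 + 78 = -5490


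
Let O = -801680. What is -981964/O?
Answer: 245491/200420 ≈ 1.2249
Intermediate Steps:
-981964/O = -981964/(-801680) = -981964*(-1/801680) = 245491/200420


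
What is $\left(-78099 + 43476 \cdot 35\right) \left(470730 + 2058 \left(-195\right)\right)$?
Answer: $100212004620$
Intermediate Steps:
$\left(-78099 + 43476 \cdot 35\right) \left(470730 + 2058 \left(-195\right)\right) = \left(-78099 + 1521660\right) \left(470730 - 401310\right) = 1443561 \cdot 69420 = 100212004620$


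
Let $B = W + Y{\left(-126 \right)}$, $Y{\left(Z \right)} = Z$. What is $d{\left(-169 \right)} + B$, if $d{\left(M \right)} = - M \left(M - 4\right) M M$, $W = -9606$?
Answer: $-835047689$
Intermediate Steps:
$B = -9732$ ($B = -9606 - 126 = -9732$)
$d{\left(M \right)} = - M^{3} \left(-4 + M\right)$ ($d{\left(M \right)} = - M \left(-4 + M\right) M M = - M^{2} \left(-4 + M\right) M = - M^{3} \left(-4 + M\right)$)
$d{\left(-169 \right)} + B = \left(-169\right)^{3} \left(4 - -169\right) - 9732 = - 4826809 \left(4 + 169\right) - 9732 = \left(-4826809\right) 173 - 9732 = -835037957 - 9732 = -835047689$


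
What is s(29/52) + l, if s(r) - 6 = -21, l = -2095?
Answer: -2110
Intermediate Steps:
s(r) = -15 (s(r) = 6 - 21 = -15)
s(29/52) + l = -15 - 2095 = -2110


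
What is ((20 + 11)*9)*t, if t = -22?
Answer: -6138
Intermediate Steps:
((20 + 11)*9)*t = ((20 + 11)*9)*(-22) = (31*9)*(-22) = 279*(-22) = -6138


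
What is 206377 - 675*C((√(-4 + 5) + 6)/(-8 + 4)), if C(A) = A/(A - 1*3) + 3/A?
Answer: 27568966/133 ≈ 2.0729e+5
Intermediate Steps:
C(A) = 3/A + A/(-3 + A) (C(A) = A/(A - 3) + 3/A = A/(-3 + A) + 3/A = 3/A + A/(-3 + A))
206377 - 675*C((√(-4 + 5) + 6)/(-8 + 4)) = 206377 - 675*(-9 + ((√(-4 + 5) + 6)/(-8 + 4))² + 3*((√(-4 + 5) + 6)/(-8 + 4)))/(((√(-4 + 5) + 6)/(-8 + 4))*(-3 + (√(-4 + 5) + 6)/(-8 + 4))) = 206377 - 675*(-9 + ((√1 + 6)/(-4))² + 3*((√1 + 6)/(-4)))/(((√1 + 6)/(-4))*(-3 + (√1 + 6)/(-4))) = 206377 - 675*(-9 + ((1 + 6)*(-¼))² + 3*((1 + 6)*(-¼)))/(((1 + 6)*(-¼))*(-3 + (1 + 6)*(-¼))) = 206377 - 675*(-9 + (7*(-¼))² + 3*(7*(-¼)))/((7*(-¼))*(-3 + 7*(-¼))) = 206377 - 675*(-9 + (-7/4)² + 3*(-7/4))/((-7/4)*(-3 - 7/4)) = 206377 - (-2700)*(-9 + 49/16 - 21/4)/(7*(-19/4)) = 206377 - (-2700)*(-4)*(-179)/(7*19*16) = 206377 - 675*(-179/133) = 206377 + 120825/133 = 27568966/133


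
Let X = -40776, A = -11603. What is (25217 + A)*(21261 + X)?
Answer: -265677210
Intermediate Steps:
(25217 + A)*(21261 + X) = (25217 - 11603)*(21261 - 40776) = 13614*(-19515) = -265677210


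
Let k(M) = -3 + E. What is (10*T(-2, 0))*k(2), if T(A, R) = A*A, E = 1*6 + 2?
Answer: 200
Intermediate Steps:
E = 8 (E = 6 + 2 = 8)
T(A, R) = A²
k(M) = 5 (k(M) = -3 + 8 = 5)
(10*T(-2, 0))*k(2) = (10*(-2)²)*5 = (10*4)*5 = 40*5 = 200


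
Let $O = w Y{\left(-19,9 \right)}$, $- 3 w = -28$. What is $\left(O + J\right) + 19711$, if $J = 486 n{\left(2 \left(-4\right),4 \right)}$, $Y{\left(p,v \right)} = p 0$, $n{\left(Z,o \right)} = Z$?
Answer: $15823$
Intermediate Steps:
$w = \frac{28}{3}$ ($w = \left(- \frac{1}{3}\right) \left(-28\right) = \frac{28}{3} \approx 9.3333$)
$Y{\left(p,v \right)} = 0$
$J = -3888$ ($J = 486 \cdot 2 \left(-4\right) = 486 \left(-8\right) = -3888$)
$O = 0$ ($O = \frac{28}{3} \cdot 0 = 0$)
$\left(O + J\right) + 19711 = \left(0 - 3888\right) + 19711 = -3888 + 19711 = 15823$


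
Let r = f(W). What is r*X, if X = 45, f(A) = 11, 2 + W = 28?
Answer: 495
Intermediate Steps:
W = 26 (W = -2 + 28 = 26)
r = 11
r*X = 11*45 = 495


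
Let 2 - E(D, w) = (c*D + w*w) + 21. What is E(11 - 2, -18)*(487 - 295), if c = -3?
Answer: -60672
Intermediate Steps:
E(D, w) = -19 - w² + 3*D (E(D, w) = 2 - ((-3*D + w*w) + 21) = 2 - ((-3*D + w²) + 21) = 2 - ((w² - 3*D) + 21) = 2 - (21 + w² - 3*D) = 2 + (-21 - w² + 3*D) = -19 - w² + 3*D)
E(11 - 2, -18)*(487 - 295) = (-19 - 1*(-18)² + 3*(11 - 2))*(487 - 295) = (-19 - 1*324 + 3*9)*192 = (-19 - 324 + 27)*192 = -316*192 = -60672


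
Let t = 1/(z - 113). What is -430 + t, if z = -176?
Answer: -124271/289 ≈ -430.00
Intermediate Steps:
t = -1/289 (t = 1/(-176 - 113) = 1/(-289) = -1/289 ≈ -0.0034602)
-430 + t = -430 - 1/289 = -124271/289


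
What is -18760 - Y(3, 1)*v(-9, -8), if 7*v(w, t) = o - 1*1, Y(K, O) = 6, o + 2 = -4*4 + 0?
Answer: -131206/7 ≈ -18744.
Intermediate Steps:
o = -18 (o = -2 + (-4*4 + 0) = -2 + (-16 + 0) = -2 - 16 = -18)
v(w, t) = -19/7 (v(w, t) = (-18 - 1*1)/7 = (-18 - 1)/7 = (⅐)*(-19) = -19/7)
-18760 - Y(3, 1)*v(-9, -8) = -18760 - 6*(-19)/7 = -18760 - 1*(-114/7) = -18760 + 114/7 = -131206/7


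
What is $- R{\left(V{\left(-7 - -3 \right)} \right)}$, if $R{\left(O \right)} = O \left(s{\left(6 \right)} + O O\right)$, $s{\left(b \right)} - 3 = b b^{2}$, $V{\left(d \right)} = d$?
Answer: $940$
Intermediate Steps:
$s{\left(b \right)} = 3 + b^{3}$ ($s{\left(b \right)} = 3 + b b^{2} = 3 + b^{3}$)
$R{\left(O \right)} = O \left(219 + O^{2}\right)$ ($R{\left(O \right)} = O \left(\left(3 + 6^{3}\right) + O O\right) = O \left(\left(3 + 216\right) + O^{2}\right) = O \left(219 + O^{2}\right)$)
$- R{\left(V{\left(-7 - -3 \right)} \right)} = - \left(-7 - -3\right) \left(219 + \left(-7 - -3\right)^{2}\right) = - \left(-7 + 3\right) \left(219 + \left(-7 + 3\right)^{2}\right) = - \left(-4\right) \left(219 + \left(-4\right)^{2}\right) = - \left(-4\right) \left(219 + 16\right) = - \left(-4\right) 235 = \left(-1\right) \left(-940\right) = 940$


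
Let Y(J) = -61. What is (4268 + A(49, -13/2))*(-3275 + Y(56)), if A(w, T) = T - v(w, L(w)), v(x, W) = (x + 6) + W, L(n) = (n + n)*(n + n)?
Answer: 18006060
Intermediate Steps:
L(n) = 4*n² (L(n) = (2*n)*(2*n) = 4*n²)
v(x, W) = 6 + W + x (v(x, W) = (6 + x) + W = 6 + W + x)
A(w, T) = -6 + T - w - 4*w² (A(w, T) = T - (6 + 4*w² + w) = T - (6 + w + 4*w²) = T + (-6 - w - 4*w²) = -6 + T - w - 4*w²)
(4268 + A(49, -13/2))*(-3275 + Y(56)) = (4268 + (-6 - 13/2 - 1*49 - 4*49²))*(-3275 - 61) = (4268 + (-6 - 13*½ - 49 - 4*2401))*(-3336) = (4268 + (-6 - 13/2 - 49 - 9604))*(-3336) = (4268 - 19331/2)*(-3336) = -10795/2*(-3336) = 18006060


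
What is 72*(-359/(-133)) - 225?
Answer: -4077/133 ≈ -30.654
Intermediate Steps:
72*(-359/(-133)) - 225 = 72*(-359*(-1/133)) - 225 = 72*(359/133) - 225 = 25848/133 - 225 = -4077/133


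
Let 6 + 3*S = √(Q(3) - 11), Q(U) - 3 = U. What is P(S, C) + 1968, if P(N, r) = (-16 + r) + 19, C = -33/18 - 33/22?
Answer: 5903/3 ≈ 1967.7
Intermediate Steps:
Q(U) = 3 + U
C = -10/3 (C = -33*1/18 - 33*1/22 = -11/6 - 3/2 = -10/3 ≈ -3.3333)
S = -2 + I*√5/3 (S = -2 + √((3 + 3) - 11)/3 = -2 + √(6 - 11)/3 = -2 + √(-5)/3 = -2 + (I*√5)/3 = -2 + I*√5/3 ≈ -2.0 + 0.74536*I)
P(N, r) = 3 + r
P(S, C) + 1968 = (3 - 10/3) + 1968 = -⅓ + 1968 = 5903/3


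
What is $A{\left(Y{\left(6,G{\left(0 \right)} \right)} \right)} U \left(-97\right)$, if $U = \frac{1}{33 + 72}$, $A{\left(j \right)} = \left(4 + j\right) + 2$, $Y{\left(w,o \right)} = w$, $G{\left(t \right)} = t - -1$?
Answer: $- \frac{388}{35} \approx -11.086$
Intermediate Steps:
$G{\left(t \right)} = 1 + t$ ($G{\left(t \right)} = t + 1 = 1 + t$)
$A{\left(j \right)} = 6 + j$
$U = \frac{1}{105} \approx 0.0095238$
$A{\left(Y{\left(6,G{\left(0 \right)} \right)} \right)} U \left(-97\right) = \left(6 + 6\right) \frac{1}{105} \left(-97\right) = 12 \cdot \frac{1}{105} \left(-97\right) = \frac{4}{35} \left(-97\right) = - \frac{388}{35}$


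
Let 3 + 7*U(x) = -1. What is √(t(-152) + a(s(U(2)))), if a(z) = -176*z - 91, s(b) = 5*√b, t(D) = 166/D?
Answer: √(-6516069 - 17790080*I*√7)/266 ≈ 17.022 - 19.54*I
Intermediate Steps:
U(x) = -4/7 (U(x) = -3/7 + (⅐)*(-1) = -3/7 - ⅐ = -4/7)
a(z) = -91 - 176*z
√(t(-152) + a(s(U(2)))) = √(166/(-152) + (-91 - 880*√(-4/7))) = √(166*(-1/152) + (-91 - 880*2*I*√7/7)) = √(-83/76 + (-91 - 1760*I*√7/7)) = √(-6999/76 - 1760*I*√7/7)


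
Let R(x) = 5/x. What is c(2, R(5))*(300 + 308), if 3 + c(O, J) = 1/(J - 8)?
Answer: -13376/7 ≈ -1910.9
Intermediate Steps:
c(O, J) = -3 + 1/(-8 + J) (c(O, J) = -3 + 1/(J - 8) = -3 + 1/(-8 + J))
c(2, R(5))*(300 + 308) = ((25 - 15/5)/(-8 + 5/5))*(300 + 308) = ((25 - 15/5)/(-8 + 5*(1/5)))*608 = ((25 - 3*1)/(-8 + 1))*608 = ((25 - 3)/(-7))*608 = -1/7*22*608 = -22/7*608 = -13376/7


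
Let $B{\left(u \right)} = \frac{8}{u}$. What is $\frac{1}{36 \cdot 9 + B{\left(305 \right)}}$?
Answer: $\frac{305}{98828} \approx 0.0030862$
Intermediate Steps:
$\frac{1}{36 \cdot 9 + B{\left(305 \right)}} = \frac{1}{36 \cdot 9 + \frac{8}{305}} = \frac{1}{324 + 8 \cdot \frac{1}{305}} = \frac{1}{324 + \frac{8}{305}} = \frac{1}{\frac{98828}{305}} = \frac{305}{98828}$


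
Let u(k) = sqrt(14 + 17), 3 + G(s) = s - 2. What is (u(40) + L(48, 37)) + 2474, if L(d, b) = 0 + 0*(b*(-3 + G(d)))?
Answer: 2474 + sqrt(31) ≈ 2479.6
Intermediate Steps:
G(s) = -5 + s (G(s) = -3 + (s - 2) = -3 + (-2 + s) = -5 + s)
u(k) = sqrt(31)
L(d, b) = 0 (L(d, b) = 0 + 0*(b*(-3 + (-5 + d))) = 0 + 0*(b*(-8 + d)) = 0 + 0 = 0)
(u(40) + L(48, 37)) + 2474 = (sqrt(31) + 0) + 2474 = sqrt(31) + 2474 = 2474 + sqrt(31)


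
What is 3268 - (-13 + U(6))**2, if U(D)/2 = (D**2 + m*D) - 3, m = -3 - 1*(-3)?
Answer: 459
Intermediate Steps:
m = 0 (m = -3 + 3 = 0)
U(D) = -6 + 2*D**2 (U(D) = 2*((D**2 + 0*D) - 3) = 2*((D**2 + 0) - 3) = 2*(D**2 - 3) = 2*(-3 + D**2) = -6 + 2*D**2)
3268 - (-13 + U(6))**2 = 3268 - (-13 + (-6 + 2*6**2))**2 = 3268 - (-13 + (-6 + 2*36))**2 = 3268 - (-13 + (-6 + 72))**2 = 3268 - (-13 + 66)**2 = 3268 - 1*53**2 = 3268 - 1*2809 = 3268 - 2809 = 459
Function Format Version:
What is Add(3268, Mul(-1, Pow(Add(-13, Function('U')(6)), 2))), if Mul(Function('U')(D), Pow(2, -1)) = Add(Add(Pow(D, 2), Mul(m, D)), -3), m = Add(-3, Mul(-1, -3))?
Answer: 459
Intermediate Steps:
m = 0 (m = Add(-3, 3) = 0)
Function('U')(D) = Add(-6, Mul(2, Pow(D, 2))) (Function('U')(D) = Mul(2, Add(Add(Pow(D, 2), Mul(0, D)), -3)) = Mul(2, Add(Add(Pow(D, 2), 0), -3)) = Mul(2, Add(Pow(D, 2), -3)) = Mul(2, Add(-3, Pow(D, 2))) = Add(-6, Mul(2, Pow(D, 2))))
Add(3268, Mul(-1, Pow(Add(-13, Function('U')(6)), 2))) = Add(3268, Mul(-1, Pow(Add(-13, Add(-6, Mul(2, Pow(6, 2)))), 2))) = Add(3268, Mul(-1, Pow(Add(-13, Add(-6, Mul(2, 36))), 2))) = Add(3268, Mul(-1, Pow(Add(-13, Add(-6, 72)), 2))) = Add(3268, Mul(-1, Pow(Add(-13, 66), 2))) = Add(3268, Mul(-1, Pow(53, 2))) = Add(3268, Mul(-1, 2809)) = Add(3268, -2809) = 459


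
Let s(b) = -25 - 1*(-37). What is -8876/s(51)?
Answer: -2219/3 ≈ -739.67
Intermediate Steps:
s(b) = 12 (s(b) = -25 + 37 = 12)
-8876/s(51) = -8876/12 = -8876*1/12 = -2219/3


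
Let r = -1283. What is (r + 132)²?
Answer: 1324801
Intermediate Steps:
(r + 132)² = (-1283 + 132)² = (-1151)² = 1324801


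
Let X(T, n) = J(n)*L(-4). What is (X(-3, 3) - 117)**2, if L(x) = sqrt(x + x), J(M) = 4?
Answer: 13561 - 1872*I*sqrt(2) ≈ 13561.0 - 2647.4*I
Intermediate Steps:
L(x) = sqrt(2)*sqrt(x) (L(x) = sqrt(2*x) = sqrt(2)*sqrt(x))
X(T, n) = 8*I*sqrt(2) (X(T, n) = 4*(sqrt(2)*sqrt(-4)) = 4*(sqrt(2)*(2*I)) = 4*(2*I*sqrt(2)) = 8*I*sqrt(2))
(X(-3, 3) - 117)**2 = (8*I*sqrt(2) - 117)**2 = (-117 + 8*I*sqrt(2))**2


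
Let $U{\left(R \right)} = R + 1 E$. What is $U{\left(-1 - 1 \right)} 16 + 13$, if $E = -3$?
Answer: $-67$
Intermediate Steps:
$U{\left(R \right)} = -3 + R$ ($U{\left(R \right)} = R + 1 \left(-3\right) = R - 3 = -3 + R$)
$U{\left(-1 - 1 \right)} 16 + 13 = \left(-3 - 2\right) 16 + 13 = \left(-5\right) 16 + 13 = -80 + 13 = -67$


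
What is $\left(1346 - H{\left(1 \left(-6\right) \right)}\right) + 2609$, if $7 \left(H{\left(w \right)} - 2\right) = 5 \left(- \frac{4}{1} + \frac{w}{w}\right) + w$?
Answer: $3956$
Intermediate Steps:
$H{\left(w \right)} = - \frac{1}{7} + \frac{w}{7}$ ($H{\left(w \right)} = 2 + \frac{5 \left(- \frac{4}{1} + \frac{w}{w}\right) + w}{7} = 2 + \frac{5 \left(\left(-4\right) 1 + 1\right) + w}{7} = 2 + \frac{5 \left(-4 + 1\right) + w}{7} = 2 + \frac{5 \left(-3\right) + w}{7} = 2 + \frac{-15 + w}{7} = 2 + \left(- \frac{15}{7} + \frac{w}{7}\right) = - \frac{1}{7} + \frac{w}{7}$)
$\left(1346 - H{\left(1 \left(-6\right) \right)}\right) + 2609 = \left(1346 - \left(- \frac{1}{7} + \frac{1 \left(-6\right)}{7}\right)\right) + 2609 = \left(1346 - \left(- \frac{1}{7} + \frac{1}{7} \left(-6\right)\right)\right) + 2609 = \left(1346 - \left(- \frac{1}{7} - \frac{6}{7}\right)\right) + 2609 = \left(1346 - -1\right) + 2609 = \left(1346 + 1\right) + 2609 = 1347 + 2609 = 3956$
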